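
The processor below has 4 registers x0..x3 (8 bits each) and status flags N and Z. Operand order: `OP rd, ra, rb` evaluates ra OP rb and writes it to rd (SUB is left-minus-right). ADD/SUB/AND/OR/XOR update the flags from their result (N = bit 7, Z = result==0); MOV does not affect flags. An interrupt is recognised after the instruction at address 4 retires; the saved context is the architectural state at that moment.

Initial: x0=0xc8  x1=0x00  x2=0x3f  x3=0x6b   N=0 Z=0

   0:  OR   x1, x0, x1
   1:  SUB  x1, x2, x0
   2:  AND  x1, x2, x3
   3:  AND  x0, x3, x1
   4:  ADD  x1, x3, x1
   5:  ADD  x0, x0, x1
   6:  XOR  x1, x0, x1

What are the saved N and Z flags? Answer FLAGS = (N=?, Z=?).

after  0: x0=0xc8 x1=0xc8 x2=0x3f x3=0x6b  N=1 Z=0
after  1: x0=0xc8 x1=0x77 x2=0x3f x3=0x6b  N=0 Z=0
after  2: x0=0xc8 x1=0x2b x2=0x3f x3=0x6b  N=0 Z=0
after  3: x0=0x2b x1=0x2b x2=0x3f x3=0x6b  N=0 Z=0
after  4: x0=0x2b x1=0x96 x2=0x3f x3=0x6b  N=1 Z=0
-- IRQ taken; context saved, return-PC = 5 --

FLAGS = (N=1, Z=0)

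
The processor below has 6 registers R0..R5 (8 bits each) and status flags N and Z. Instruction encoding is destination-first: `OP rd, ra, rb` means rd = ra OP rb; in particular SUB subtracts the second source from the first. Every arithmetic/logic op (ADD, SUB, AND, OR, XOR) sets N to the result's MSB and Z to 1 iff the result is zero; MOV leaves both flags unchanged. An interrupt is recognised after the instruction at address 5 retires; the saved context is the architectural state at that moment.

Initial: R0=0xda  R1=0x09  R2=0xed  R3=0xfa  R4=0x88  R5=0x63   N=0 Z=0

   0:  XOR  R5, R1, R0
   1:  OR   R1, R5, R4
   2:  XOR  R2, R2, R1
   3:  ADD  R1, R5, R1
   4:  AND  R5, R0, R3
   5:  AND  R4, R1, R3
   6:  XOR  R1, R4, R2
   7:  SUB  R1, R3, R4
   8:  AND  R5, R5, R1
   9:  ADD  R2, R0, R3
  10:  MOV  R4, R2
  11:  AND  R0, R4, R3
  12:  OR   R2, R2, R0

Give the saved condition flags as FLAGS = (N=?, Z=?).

after  0: R0=0xda R1=0x09 R2=0xed R3=0xfa R4=0x88 R5=0xd3  N=1 Z=0
after  1: R0=0xda R1=0xdb R2=0xed R3=0xfa R4=0x88 R5=0xd3  N=1 Z=0
after  2: R0=0xda R1=0xdb R2=0x36 R3=0xfa R4=0x88 R5=0xd3  N=0 Z=0
after  3: R0=0xda R1=0xae R2=0x36 R3=0xfa R4=0x88 R5=0xd3  N=1 Z=0
after  4: R0=0xda R1=0xae R2=0x36 R3=0xfa R4=0x88 R5=0xda  N=1 Z=0
after  5: R0=0xda R1=0xae R2=0x36 R3=0xfa R4=0xaa R5=0xda  N=1 Z=0
-- IRQ taken; context saved, return-PC = 6 --

FLAGS = (N=1, Z=0)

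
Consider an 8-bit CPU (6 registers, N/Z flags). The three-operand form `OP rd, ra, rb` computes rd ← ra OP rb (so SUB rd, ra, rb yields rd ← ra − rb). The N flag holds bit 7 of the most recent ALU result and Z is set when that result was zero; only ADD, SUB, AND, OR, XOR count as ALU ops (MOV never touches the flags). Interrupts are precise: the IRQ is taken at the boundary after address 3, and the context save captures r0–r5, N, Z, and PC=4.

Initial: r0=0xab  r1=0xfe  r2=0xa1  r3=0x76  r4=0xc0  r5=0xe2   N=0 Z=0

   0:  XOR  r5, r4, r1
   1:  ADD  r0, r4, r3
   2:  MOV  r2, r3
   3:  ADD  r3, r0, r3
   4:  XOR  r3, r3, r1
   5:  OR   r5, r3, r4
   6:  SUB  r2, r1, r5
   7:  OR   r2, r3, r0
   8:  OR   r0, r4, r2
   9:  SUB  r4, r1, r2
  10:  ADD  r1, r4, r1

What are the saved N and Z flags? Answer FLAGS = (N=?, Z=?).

FLAGS = (N=1, Z=0)

after  0: r0=0xab r1=0xfe r2=0xa1 r3=0x76 r4=0xc0 r5=0x3e  N=0 Z=0
after  1: r0=0x36 r1=0xfe r2=0xa1 r3=0x76 r4=0xc0 r5=0x3e  N=0 Z=0
after  2: r0=0x36 r1=0xfe r2=0x76 r3=0x76 r4=0xc0 r5=0x3e  N=0 Z=0
after  3: r0=0x36 r1=0xfe r2=0x76 r3=0xac r4=0xc0 r5=0x3e  N=1 Z=0
-- IRQ taken; context saved, return-PC = 4 --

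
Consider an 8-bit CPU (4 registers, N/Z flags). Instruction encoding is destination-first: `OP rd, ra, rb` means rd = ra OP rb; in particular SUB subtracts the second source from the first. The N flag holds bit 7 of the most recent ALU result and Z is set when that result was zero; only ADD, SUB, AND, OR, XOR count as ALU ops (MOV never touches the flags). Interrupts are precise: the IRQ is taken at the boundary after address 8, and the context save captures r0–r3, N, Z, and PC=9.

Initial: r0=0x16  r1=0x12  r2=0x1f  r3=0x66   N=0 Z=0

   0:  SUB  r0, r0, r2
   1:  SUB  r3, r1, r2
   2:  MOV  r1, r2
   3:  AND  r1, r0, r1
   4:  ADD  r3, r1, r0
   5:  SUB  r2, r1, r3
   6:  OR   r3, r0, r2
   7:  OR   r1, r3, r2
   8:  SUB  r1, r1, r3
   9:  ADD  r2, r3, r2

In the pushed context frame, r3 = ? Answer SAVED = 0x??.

after  0: r0=0xf7 r1=0x12 r2=0x1f r3=0x66  N=1 Z=0
after  1: r0=0xf7 r1=0x12 r2=0x1f r3=0xf3  N=1 Z=0
after  2: r0=0xf7 r1=0x1f r2=0x1f r3=0xf3  N=1 Z=0
after  3: r0=0xf7 r1=0x17 r2=0x1f r3=0xf3  N=0 Z=0
after  4: r0=0xf7 r1=0x17 r2=0x1f r3=0x0e  N=0 Z=0
after  5: r0=0xf7 r1=0x17 r2=0x09 r3=0x0e  N=0 Z=0
after  6: r0=0xf7 r1=0x17 r2=0x09 r3=0xff  N=1 Z=0
after  7: r0=0xf7 r1=0xff r2=0x09 r3=0xff  N=1 Z=0
after  8: r0=0xf7 r1=0x00 r2=0x09 r3=0xff  N=0 Z=1
-- IRQ taken; context saved, return-PC = 9 --

SAVED = 0xff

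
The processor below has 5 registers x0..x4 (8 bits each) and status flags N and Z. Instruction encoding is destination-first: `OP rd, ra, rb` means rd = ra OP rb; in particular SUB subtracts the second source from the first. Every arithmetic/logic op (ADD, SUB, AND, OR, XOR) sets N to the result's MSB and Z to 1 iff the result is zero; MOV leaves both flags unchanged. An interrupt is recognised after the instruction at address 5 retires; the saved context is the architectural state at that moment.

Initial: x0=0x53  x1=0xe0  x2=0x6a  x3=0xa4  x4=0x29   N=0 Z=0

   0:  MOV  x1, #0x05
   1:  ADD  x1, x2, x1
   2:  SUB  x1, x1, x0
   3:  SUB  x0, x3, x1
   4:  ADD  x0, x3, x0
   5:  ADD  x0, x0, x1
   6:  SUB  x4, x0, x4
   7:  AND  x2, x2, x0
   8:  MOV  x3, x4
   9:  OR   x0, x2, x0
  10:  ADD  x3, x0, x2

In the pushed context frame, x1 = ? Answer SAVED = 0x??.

after  0: x0=0x53 x1=0x05 x2=0x6a x3=0xa4 x4=0x29  N=0 Z=0
after  1: x0=0x53 x1=0x6f x2=0x6a x3=0xa4 x4=0x29  N=0 Z=0
after  2: x0=0x53 x1=0x1c x2=0x6a x3=0xa4 x4=0x29  N=0 Z=0
after  3: x0=0x88 x1=0x1c x2=0x6a x3=0xa4 x4=0x29  N=1 Z=0
after  4: x0=0x2c x1=0x1c x2=0x6a x3=0xa4 x4=0x29  N=0 Z=0
after  5: x0=0x48 x1=0x1c x2=0x6a x3=0xa4 x4=0x29  N=0 Z=0
-- IRQ taken; context saved, return-PC = 6 --

SAVED = 0x1c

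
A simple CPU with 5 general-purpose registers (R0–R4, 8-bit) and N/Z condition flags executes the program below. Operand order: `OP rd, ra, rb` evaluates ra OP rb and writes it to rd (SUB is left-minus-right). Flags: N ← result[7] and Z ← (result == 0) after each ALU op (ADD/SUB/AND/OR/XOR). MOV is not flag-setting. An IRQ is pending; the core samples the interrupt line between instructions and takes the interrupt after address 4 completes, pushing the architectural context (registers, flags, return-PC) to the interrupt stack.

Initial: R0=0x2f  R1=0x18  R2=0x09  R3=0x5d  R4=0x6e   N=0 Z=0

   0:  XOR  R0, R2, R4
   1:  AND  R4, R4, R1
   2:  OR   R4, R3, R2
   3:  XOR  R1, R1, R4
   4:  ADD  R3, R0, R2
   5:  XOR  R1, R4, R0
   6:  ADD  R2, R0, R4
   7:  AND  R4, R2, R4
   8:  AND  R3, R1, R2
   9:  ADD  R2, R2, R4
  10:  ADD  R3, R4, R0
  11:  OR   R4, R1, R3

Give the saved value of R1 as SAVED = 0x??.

after  0: R0=0x67 R1=0x18 R2=0x09 R3=0x5d R4=0x6e  N=0 Z=0
after  1: R0=0x67 R1=0x18 R2=0x09 R3=0x5d R4=0x08  N=0 Z=0
after  2: R0=0x67 R1=0x18 R2=0x09 R3=0x5d R4=0x5d  N=0 Z=0
after  3: R0=0x67 R1=0x45 R2=0x09 R3=0x5d R4=0x5d  N=0 Z=0
after  4: R0=0x67 R1=0x45 R2=0x09 R3=0x70 R4=0x5d  N=0 Z=0
-- IRQ taken; context saved, return-PC = 5 --

SAVED = 0x45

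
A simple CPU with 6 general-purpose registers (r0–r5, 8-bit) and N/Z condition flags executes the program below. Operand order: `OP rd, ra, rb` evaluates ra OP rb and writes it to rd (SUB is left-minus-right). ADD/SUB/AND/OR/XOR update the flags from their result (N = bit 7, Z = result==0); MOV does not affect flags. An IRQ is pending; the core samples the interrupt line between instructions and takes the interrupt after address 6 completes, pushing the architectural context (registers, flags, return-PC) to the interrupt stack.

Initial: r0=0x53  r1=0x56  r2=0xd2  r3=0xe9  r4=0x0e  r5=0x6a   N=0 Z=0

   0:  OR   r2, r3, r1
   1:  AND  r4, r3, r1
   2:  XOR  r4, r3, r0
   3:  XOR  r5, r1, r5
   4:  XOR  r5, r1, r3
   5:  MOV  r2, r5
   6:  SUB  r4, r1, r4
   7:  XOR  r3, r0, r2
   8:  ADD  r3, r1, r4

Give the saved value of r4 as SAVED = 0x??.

SAVED = 0x9c

after  0: r0=0x53 r1=0x56 r2=0xff r3=0xe9 r4=0x0e r5=0x6a  N=1 Z=0
after  1: r0=0x53 r1=0x56 r2=0xff r3=0xe9 r4=0x40 r5=0x6a  N=0 Z=0
after  2: r0=0x53 r1=0x56 r2=0xff r3=0xe9 r4=0xba r5=0x6a  N=1 Z=0
after  3: r0=0x53 r1=0x56 r2=0xff r3=0xe9 r4=0xba r5=0x3c  N=0 Z=0
after  4: r0=0x53 r1=0x56 r2=0xff r3=0xe9 r4=0xba r5=0xbf  N=1 Z=0
after  5: r0=0x53 r1=0x56 r2=0xbf r3=0xe9 r4=0xba r5=0xbf  N=1 Z=0
after  6: r0=0x53 r1=0x56 r2=0xbf r3=0xe9 r4=0x9c r5=0xbf  N=1 Z=0
-- IRQ taken; context saved, return-PC = 7 --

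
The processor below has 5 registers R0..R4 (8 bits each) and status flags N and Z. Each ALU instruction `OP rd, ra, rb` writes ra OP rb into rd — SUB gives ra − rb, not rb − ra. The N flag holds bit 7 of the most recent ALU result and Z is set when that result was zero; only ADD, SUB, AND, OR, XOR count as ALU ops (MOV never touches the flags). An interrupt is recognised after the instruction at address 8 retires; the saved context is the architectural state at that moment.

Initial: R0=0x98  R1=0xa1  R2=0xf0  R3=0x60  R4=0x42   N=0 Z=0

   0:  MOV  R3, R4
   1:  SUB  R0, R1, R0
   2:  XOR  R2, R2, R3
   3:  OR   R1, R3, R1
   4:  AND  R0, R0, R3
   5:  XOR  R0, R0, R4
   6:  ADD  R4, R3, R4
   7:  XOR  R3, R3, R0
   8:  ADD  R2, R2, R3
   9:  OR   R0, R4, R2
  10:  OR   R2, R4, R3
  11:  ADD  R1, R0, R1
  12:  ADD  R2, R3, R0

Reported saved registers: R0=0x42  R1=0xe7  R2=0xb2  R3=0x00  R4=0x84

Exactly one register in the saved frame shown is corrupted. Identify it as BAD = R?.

after  0: R0=0x98 R1=0xa1 R2=0xf0 R3=0x42 R4=0x42  N=0 Z=0
after  1: R0=0x09 R1=0xa1 R2=0xf0 R3=0x42 R4=0x42  N=0 Z=0
after  2: R0=0x09 R1=0xa1 R2=0xb2 R3=0x42 R4=0x42  N=1 Z=0
after  3: R0=0x09 R1=0xe3 R2=0xb2 R3=0x42 R4=0x42  N=1 Z=0
after  4: R0=0x00 R1=0xe3 R2=0xb2 R3=0x42 R4=0x42  N=0 Z=1
after  5: R0=0x42 R1=0xe3 R2=0xb2 R3=0x42 R4=0x42  N=0 Z=0
after  6: R0=0x42 R1=0xe3 R2=0xb2 R3=0x42 R4=0x84  N=1 Z=0
after  7: R0=0x42 R1=0xe3 R2=0xb2 R3=0x00 R4=0x84  N=0 Z=1
after  8: R0=0x42 R1=0xe3 R2=0xb2 R3=0x00 R4=0x84  N=1 Z=0
-- IRQ taken; context saved, return-PC = 9 --
mismatch: R1: reported 0xe7 vs actual 0xe3

BAD = R1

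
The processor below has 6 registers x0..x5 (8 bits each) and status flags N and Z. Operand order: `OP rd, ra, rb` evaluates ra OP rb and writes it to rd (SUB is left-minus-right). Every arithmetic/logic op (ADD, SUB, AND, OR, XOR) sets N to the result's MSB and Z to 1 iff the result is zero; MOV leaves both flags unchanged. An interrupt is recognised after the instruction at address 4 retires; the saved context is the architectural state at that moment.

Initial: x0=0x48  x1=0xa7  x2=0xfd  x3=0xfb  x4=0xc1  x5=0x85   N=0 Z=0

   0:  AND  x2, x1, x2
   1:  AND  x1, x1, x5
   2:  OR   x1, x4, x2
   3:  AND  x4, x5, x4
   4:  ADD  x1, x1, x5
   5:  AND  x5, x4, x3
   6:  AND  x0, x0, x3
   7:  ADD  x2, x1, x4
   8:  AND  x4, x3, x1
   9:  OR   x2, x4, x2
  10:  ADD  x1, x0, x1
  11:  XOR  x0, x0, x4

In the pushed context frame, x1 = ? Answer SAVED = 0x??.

SAVED = 0x6a

after  0: x0=0x48 x1=0xa7 x2=0xa5 x3=0xfb x4=0xc1 x5=0x85  N=1 Z=0
after  1: x0=0x48 x1=0x85 x2=0xa5 x3=0xfb x4=0xc1 x5=0x85  N=1 Z=0
after  2: x0=0x48 x1=0xe5 x2=0xa5 x3=0xfb x4=0xc1 x5=0x85  N=1 Z=0
after  3: x0=0x48 x1=0xe5 x2=0xa5 x3=0xfb x4=0x81 x5=0x85  N=1 Z=0
after  4: x0=0x48 x1=0x6a x2=0xa5 x3=0xfb x4=0x81 x5=0x85  N=0 Z=0
-- IRQ taken; context saved, return-PC = 5 --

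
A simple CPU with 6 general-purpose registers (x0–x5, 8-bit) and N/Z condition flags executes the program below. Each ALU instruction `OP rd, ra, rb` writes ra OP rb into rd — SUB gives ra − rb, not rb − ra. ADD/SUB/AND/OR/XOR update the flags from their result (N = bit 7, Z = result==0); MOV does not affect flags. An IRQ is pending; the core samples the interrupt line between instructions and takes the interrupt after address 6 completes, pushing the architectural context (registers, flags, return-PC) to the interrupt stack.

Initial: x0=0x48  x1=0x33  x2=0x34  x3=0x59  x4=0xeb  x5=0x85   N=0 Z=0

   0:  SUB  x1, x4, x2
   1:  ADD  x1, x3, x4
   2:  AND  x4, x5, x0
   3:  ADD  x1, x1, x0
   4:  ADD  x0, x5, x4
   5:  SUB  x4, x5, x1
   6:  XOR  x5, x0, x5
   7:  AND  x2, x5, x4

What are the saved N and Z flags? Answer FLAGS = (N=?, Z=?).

FLAGS = (N=0, Z=1)

after  0: x0=0x48 x1=0xb7 x2=0x34 x3=0x59 x4=0xeb x5=0x85  N=1 Z=0
after  1: x0=0x48 x1=0x44 x2=0x34 x3=0x59 x4=0xeb x5=0x85  N=0 Z=0
after  2: x0=0x48 x1=0x44 x2=0x34 x3=0x59 x4=0x00 x5=0x85  N=0 Z=1
after  3: x0=0x48 x1=0x8c x2=0x34 x3=0x59 x4=0x00 x5=0x85  N=1 Z=0
after  4: x0=0x85 x1=0x8c x2=0x34 x3=0x59 x4=0x00 x5=0x85  N=1 Z=0
after  5: x0=0x85 x1=0x8c x2=0x34 x3=0x59 x4=0xf9 x5=0x85  N=1 Z=0
after  6: x0=0x85 x1=0x8c x2=0x34 x3=0x59 x4=0xf9 x5=0x00  N=0 Z=1
-- IRQ taken; context saved, return-PC = 7 --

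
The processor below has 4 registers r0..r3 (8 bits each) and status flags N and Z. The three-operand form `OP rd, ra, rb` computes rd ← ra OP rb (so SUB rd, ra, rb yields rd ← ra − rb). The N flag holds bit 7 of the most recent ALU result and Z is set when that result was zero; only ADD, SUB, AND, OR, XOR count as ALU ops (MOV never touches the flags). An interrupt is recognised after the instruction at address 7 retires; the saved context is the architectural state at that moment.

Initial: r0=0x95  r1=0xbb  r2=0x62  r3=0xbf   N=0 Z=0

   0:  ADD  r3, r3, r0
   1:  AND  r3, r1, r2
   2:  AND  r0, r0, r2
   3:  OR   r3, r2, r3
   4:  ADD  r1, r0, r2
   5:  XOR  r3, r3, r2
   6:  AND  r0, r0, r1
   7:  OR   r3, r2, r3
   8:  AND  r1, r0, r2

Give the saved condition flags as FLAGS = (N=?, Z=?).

FLAGS = (N=0, Z=0)

after  0: r0=0x95 r1=0xbb r2=0x62 r3=0x54  N=0 Z=0
after  1: r0=0x95 r1=0xbb r2=0x62 r3=0x22  N=0 Z=0
after  2: r0=0x00 r1=0xbb r2=0x62 r3=0x22  N=0 Z=1
after  3: r0=0x00 r1=0xbb r2=0x62 r3=0x62  N=0 Z=0
after  4: r0=0x00 r1=0x62 r2=0x62 r3=0x62  N=0 Z=0
after  5: r0=0x00 r1=0x62 r2=0x62 r3=0x00  N=0 Z=1
after  6: r0=0x00 r1=0x62 r2=0x62 r3=0x00  N=0 Z=1
after  7: r0=0x00 r1=0x62 r2=0x62 r3=0x62  N=0 Z=0
-- IRQ taken; context saved, return-PC = 8 --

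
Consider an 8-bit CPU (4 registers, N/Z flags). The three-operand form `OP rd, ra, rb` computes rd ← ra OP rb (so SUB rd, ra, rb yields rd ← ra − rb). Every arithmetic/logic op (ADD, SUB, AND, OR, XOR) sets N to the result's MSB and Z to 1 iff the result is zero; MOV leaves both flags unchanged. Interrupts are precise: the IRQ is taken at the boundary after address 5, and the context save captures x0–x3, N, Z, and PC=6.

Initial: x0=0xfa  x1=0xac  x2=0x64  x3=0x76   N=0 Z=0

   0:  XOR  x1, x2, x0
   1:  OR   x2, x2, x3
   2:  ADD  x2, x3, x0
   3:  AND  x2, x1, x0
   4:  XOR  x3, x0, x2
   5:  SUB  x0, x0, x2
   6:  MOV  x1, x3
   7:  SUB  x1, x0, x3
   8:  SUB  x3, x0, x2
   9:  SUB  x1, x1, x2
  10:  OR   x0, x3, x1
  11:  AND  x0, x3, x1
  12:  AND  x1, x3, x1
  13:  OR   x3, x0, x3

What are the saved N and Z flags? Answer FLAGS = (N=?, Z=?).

after  0: x0=0xfa x1=0x9e x2=0x64 x3=0x76  N=1 Z=0
after  1: x0=0xfa x1=0x9e x2=0x76 x3=0x76  N=0 Z=0
after  2: x0=0xfa x1=0x9e x2=0x70 x3=0x76  N=0 Z=0
after  3: x0=0xfa x1=0x9e x2=0x9a x3=0x76  N=1 Z=0
after  4: x0=0xfa x1=0x9e x2=0x9a x3=0x60  N=0 Z=0
after  5: x0=0x60 x1=0x9e x2=0x9a x3=0x60  N=0 Z=0
-- IRQ taken; context saved, return-PC = 6 --

FLAGS = (N=0, Z=0)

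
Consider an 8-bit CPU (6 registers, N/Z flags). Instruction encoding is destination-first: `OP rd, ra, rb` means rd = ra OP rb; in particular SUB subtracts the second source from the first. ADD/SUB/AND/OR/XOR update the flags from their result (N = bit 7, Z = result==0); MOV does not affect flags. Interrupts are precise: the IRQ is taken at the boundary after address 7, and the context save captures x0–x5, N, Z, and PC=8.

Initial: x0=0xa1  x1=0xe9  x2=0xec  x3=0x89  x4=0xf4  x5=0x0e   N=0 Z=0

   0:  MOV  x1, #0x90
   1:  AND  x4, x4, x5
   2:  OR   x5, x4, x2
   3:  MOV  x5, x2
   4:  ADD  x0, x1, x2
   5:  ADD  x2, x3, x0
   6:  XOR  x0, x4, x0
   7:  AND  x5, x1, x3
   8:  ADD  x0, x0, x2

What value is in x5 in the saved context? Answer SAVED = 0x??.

SAVED = 0x80

after  0: x0=0xa1 x1=0x90 x2=0xec x3=0x89 x4=0xf4 x5=0x0e  N=0 Z=0
after  1: x0=0xa1 x1=0x90 x2=0xec x3=0x89 x4=0x04 x5=0x0e  N=0 Z=0
after  2: x0=0xa1 x1=0x90 x2=0xec x3=0x89 x4=0x04 x5=0xec  N=1 Z=0
after  3: x0=0xa1 x1=0x90 x2=0xec x3=0x89 x4=0x04 x5=0xec  N=1 Z=0
after  4: x0=0x7c x1=0x90 x2=0xec x3=0x89 x4=0x04 x5=0xec  N=0 Z=0
after  5: x0=0x7c x1=0x90 x2=0x05 x3=0x89 x4=0x04 x5=0xec  N=0 Z=0
after  6: x0=0x78 x1=0x90 x2=0x05 x3=0x89 x4=0x04 x5=0xec  N=0 Z=0
after  7: x0=0x78 x1=0x90 x2=0x05 x3=0x89 x4=0x04 x5=0x80  N=1 Z=0
-- IRQ taken; context saved, return-PC = 8 --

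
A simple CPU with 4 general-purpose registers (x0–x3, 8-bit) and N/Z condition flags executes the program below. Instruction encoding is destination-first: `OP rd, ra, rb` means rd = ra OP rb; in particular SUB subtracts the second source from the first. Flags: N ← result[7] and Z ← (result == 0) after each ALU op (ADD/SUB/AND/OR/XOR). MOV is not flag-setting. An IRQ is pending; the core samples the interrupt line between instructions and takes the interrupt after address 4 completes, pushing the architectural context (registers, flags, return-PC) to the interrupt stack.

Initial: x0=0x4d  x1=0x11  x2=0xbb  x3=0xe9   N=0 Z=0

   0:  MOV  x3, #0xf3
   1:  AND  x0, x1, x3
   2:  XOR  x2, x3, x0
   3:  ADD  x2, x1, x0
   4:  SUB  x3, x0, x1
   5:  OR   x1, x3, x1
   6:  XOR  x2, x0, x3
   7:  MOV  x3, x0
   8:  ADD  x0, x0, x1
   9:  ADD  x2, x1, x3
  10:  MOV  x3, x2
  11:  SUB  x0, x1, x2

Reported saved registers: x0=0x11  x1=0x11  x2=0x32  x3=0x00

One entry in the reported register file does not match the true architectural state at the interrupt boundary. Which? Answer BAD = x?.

after  0: x0=0x4d x1=0x11 x2=0xbb x3=0xf3  N=0 Z=0
after  1: x0=0x11 x1=0x11 x2=0xbb x3=0xf3  N=0 Z=0
after  2: x0=0x11 x1=0x11 x2=0xe2 x3=0xf3  N=1 Z=0
after  3: x0=0x11 x1=0x11 x2=0x22 x3=0xf3  N=0 Z=0
after  4: x0=0x11 x1=0x11 x2=0x22 x3=0x00  N=0 Z=1
-- IRQ taken; context saved, return-PC = 5 --
mismatch: x2: reported 0x32 vs actual 0x22

BAD = x2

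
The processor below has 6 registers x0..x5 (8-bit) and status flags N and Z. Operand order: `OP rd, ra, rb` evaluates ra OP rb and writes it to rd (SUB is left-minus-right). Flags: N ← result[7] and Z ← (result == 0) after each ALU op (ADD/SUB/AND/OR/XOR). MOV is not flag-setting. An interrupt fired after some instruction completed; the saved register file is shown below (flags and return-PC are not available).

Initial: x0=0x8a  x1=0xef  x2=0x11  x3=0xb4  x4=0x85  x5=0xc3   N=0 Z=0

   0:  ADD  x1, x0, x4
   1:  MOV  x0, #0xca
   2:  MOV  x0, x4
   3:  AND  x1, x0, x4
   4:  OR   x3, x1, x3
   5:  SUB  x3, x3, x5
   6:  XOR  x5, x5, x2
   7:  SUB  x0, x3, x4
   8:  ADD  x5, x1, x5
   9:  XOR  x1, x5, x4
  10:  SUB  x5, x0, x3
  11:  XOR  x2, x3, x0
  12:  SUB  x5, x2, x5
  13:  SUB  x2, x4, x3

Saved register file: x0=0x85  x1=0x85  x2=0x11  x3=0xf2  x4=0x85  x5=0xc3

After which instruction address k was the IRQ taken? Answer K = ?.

after  0: x0=0x8a x1=0x0f x2=0x11 x3=0xb4 x4=0x85 x5=0xc3  N=0 Z=0
after  1: x0=0xca x1=0x0f x2=0x11 x3=0xb4 x4=0x85 x5=0xc3  N=0 Z=0
after  2: x0=0x85 x1=0x0f x2=0x11 x3=0xb4 x4=0x85 x5=0xc3  N=0 Z=0
after  3: x0=0x85 x1=0x85 x2=0x11 x3=0xb4 x4=0x85 x5=0xc3  N=1 Z=0
after  4: x0=0x85 x1=0x85 x2=0x11 x3=0xb5 x4=0x85 x5=0xc3  N=1 Z=0
after  5: x0=0x85 x1=0x85 x2=0x11 x3=0xf2 x4=0x85 x5=0xc3  N=1 Z=0
-- IRQ taken; context saved, return-PC = 6 --

K = 5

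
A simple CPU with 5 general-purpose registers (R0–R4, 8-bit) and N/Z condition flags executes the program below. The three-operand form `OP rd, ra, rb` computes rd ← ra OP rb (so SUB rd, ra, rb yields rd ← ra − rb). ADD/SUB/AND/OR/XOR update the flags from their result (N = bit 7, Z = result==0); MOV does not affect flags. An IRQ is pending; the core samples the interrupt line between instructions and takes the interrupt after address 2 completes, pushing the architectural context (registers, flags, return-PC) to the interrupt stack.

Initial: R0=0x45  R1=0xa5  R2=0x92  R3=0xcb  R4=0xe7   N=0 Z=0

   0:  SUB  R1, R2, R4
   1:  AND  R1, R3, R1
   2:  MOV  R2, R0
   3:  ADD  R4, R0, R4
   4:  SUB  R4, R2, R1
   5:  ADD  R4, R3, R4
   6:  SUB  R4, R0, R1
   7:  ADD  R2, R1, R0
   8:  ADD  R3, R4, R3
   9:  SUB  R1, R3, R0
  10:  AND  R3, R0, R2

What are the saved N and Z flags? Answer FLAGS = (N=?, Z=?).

after  0: R0=0x45 R1=0xab R2=0x92 R3=0xcb R4=0xe7  N=1 Z=0
after  1: R0=0x45 R1=0x8b R2=0x92 R3=0xcb R4=0xe7  N=1 Z=0
after  2: R0=0x45 R1=0x8b R2=0x45 R3=0xcb R4=0xe7  N=1 Z=0
-- IRQ taken; context saved, return-PC = 3 --

FLAGS = (N=1, Z=0)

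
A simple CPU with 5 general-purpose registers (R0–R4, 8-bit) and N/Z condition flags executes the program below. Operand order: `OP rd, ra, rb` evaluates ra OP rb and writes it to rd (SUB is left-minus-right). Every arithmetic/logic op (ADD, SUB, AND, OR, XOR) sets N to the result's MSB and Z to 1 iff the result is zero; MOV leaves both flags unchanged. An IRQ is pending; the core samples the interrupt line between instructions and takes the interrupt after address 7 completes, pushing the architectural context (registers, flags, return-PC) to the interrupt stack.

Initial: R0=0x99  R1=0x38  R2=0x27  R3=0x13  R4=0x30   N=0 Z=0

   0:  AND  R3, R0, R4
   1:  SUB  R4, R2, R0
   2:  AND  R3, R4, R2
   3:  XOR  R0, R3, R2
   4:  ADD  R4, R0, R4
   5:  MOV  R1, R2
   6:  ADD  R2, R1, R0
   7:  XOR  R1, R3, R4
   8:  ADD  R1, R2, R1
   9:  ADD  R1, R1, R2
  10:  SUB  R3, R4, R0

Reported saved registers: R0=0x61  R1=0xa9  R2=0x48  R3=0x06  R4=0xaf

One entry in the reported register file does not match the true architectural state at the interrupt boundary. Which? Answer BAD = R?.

after  0: R0=0x99 R1=0x38 R2=0x27 R3=0x10 R4=0x30  N=0 Z=0
after  1: R0=0x99 R1=0x38 R2=0x27 R3=0x10 R4=0x8e  N=1 Z=0
after  2: R0=0x99 R1=0x38 R2=0x27 R3=0x06 R4=0x8e  N=0 Z=0
after  3: R0=0x21 R1=0x38 R2=0x27 R3=0x06 R4=0x8e  N=0 Z=0
after  4: R0=0x21 R1=0x38 R2=0x27 R3=0x06 R4=0xaf  N=1 Z=0
after  5: R0=0x21 R1=0x27 R2=0x27 R3=0x06 R4=0xaf  N=1 Z=0
after  6: R0=0x21 R1=0x27 R2=0x48 R3=0x06 R4=0xaf  N=0 Z=0
after  7: R0=0x21 R1=0xa9 R2=0x48 R3=0x06 R4=0xaf  N=1 Z=0
-- IRQ taken; context saved, return-PC = 8 --
mismatch: R0: reported 0x61 vs actual 0x21

BAD = R0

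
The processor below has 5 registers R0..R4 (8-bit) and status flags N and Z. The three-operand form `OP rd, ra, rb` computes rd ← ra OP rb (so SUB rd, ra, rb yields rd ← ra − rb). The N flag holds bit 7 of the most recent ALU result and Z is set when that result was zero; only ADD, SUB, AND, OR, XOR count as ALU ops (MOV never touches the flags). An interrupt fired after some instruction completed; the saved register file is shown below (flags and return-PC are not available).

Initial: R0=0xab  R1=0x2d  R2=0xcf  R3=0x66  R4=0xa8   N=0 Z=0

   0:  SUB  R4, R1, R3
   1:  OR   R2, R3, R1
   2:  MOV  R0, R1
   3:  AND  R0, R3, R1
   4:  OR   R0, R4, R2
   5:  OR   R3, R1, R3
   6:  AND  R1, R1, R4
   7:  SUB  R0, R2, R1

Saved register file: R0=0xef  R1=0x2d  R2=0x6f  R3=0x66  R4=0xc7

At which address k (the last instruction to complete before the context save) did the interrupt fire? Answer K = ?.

after  0: R0=0xab R1=0x2d R2=0xcf R3=0x66 R4=0xc7  N=1 Z=0
after  1: R0=0xab R1=0x2d R2=0x6f R3=0x66 R4=0xc7  N=0 Z=0
after  2: R0=0x2d R1=0x2d R2=0x6f R3=0x66 R4=0xc7  N=0 Z=0
after  3: R0=0x24 R1=0x2d R2=0x6f R3=0x66 R4=0xc7  N=0 Z=0
after  4: R0=0xef R1=0x2d R2=0x6f R3=0x66 R4=0xc7  N=1 Z=0
-- IRQ taken; context saved, return-PC = 5 --

K = 4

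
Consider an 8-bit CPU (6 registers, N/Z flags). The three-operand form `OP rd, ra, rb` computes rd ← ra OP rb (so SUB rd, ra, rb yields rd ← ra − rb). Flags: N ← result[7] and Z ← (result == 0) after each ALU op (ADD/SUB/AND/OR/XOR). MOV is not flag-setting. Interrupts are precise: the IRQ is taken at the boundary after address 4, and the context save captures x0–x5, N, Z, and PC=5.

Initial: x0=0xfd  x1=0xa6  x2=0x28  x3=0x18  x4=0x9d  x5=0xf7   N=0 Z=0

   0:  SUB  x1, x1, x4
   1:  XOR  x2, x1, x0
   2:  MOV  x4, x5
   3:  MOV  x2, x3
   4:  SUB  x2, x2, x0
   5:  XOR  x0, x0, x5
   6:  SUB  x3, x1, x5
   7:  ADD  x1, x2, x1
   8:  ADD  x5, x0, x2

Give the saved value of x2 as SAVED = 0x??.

after  0: x0=0xfd x1=0x09 x2=0x28 x3=0x18 x4=0x9d x5=0xf7  N=0 Z=0
after  1: x0=0xfd x1=0x09 x2=0xf4 x3=0x18 x4=0x9d x5=0xf7  N=1 Z=0
after  2: x0=0xfd x1=0x09 x2=0xf4 x3=0x18 x4=0xf7 x5=0xf7  N=1 Z=0
after  3: x0=0xfd x1=0x09 x2=0x18 x3=0x18 x4=0xf7 x5=0xf7  N=1 Z=0
after  4: x0=0xfd x1=0x09 x2=0x1b x3=0x18 x4=0xf7 x5=0xf7  N=0 Z=0
-- IRQ taken; context saved, return-PC = 5 --

SAVED = 0x1b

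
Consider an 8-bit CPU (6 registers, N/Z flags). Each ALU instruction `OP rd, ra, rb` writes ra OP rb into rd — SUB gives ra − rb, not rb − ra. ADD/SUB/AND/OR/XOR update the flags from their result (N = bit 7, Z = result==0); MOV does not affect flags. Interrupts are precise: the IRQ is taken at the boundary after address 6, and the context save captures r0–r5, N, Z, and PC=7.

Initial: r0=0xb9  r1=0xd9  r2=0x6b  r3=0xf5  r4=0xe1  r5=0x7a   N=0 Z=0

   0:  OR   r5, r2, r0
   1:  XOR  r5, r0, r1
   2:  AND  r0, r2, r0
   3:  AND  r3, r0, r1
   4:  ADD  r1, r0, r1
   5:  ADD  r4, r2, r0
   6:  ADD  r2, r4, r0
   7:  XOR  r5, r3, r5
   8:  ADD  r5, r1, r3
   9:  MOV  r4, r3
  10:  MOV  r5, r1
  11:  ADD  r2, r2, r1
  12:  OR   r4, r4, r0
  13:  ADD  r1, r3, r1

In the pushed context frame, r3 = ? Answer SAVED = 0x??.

SAVED = 0x09

after  0: r0=0xb9 r1=0xd9 r2=0x6b r3=0xf5 r4=0xe1 r5=0xfb  N=1 Z=0
after  1: r0=0xb9 r1=0xd9 r2=0x6b r3=0xf5 r4=0xe1 r5=0x60  N=0 Z=0
after  2: r0=0x29 r1=0xd9 r2=0x6b r3=0xf5 r4=0xe1 r5=0x60  N=0 Z=0
after  3: r0=0x29 r1=0xd9 r2=0x6b r3=0x09 r4=0xe1 r5=0x60  N=0 Z=0
after  4: r0=0x29 r1=0x02 r2=0x6b r3=0x09 r4=0xe1 r5=0x60  N=0 Z=0
after  5: r0=0x29 r1=0x02 r2=0x6b r3=0x09 r4=0x94 r5=0x60  N=1 Z=0
after  6: r0=0x29 r1=0x02 r2=0xbd r3=0x09 r4=0x94 r5=0x60  N=1 Z=0
-- IRQ taken; context saved, return-PC = 7 --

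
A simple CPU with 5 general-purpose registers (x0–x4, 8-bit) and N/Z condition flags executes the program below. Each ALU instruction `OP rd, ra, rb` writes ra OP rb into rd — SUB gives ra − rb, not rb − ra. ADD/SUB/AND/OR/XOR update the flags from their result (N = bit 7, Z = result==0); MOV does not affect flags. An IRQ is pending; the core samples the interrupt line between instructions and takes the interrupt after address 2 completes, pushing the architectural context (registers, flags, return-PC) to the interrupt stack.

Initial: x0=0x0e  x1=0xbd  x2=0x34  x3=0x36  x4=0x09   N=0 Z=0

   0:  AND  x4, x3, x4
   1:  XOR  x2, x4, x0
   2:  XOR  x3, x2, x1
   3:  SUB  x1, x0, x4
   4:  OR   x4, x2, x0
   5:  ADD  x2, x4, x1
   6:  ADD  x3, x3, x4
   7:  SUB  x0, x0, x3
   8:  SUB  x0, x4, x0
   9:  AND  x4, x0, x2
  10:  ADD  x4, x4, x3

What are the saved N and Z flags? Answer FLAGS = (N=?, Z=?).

FLAGS = (N=1, Z=0)

after  0: x0=0x0e x1=0xbd x2=0x34 x3=0x36 x4=0x00  N=0 Z=1
after  1: x0=0x0e x1=0xbd x2=0x0e x3=0x36 x4=0x00  N=0 Z=0
after  2: x0=0x0e x1=0xbd x2=0x0e x3=0xb3 x4=0x00  N=1 Z=0
-- IRQ taken; context saved, return-PC = 3 --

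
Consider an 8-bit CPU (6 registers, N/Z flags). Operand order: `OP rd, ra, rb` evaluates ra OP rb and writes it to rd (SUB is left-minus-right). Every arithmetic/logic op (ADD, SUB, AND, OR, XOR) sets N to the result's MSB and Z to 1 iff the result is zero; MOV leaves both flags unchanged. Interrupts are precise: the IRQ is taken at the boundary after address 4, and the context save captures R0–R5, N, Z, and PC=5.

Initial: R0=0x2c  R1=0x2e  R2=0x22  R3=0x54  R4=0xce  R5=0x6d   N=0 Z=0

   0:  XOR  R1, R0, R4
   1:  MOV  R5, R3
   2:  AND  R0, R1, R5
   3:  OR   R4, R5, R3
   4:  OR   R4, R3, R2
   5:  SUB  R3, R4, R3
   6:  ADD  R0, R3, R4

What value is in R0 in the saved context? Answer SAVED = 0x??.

after  0: R0=0x2c R1=0xe2 R2=0x22 R3=0x54 R4=0xce R5=0x6d  N=1 Z=0
after  1: R0=0x2c R1=0xe2 R2=0x22 R3=0x54 R4=0xce R5=0x54  N=1 Z=0
after  2: R0=0x40 R1=0xe2 R2=0x22 R3=0x54 R4=0xce R5=0x54  N=0 Z=0
after  3: R0=0x40 R1=0xe2 R2=0x22 R3=0x54 R4=0x54 R5=0x54  N=0 Z=0
after  4: R0=0x40 R1=0xe2 R2=0x22 R3=0x54 R4=0x76 R5=0x54  N=0 Z=0
-- IRQ taken; context saved, return-PC = 5 --

SAVED = 0x40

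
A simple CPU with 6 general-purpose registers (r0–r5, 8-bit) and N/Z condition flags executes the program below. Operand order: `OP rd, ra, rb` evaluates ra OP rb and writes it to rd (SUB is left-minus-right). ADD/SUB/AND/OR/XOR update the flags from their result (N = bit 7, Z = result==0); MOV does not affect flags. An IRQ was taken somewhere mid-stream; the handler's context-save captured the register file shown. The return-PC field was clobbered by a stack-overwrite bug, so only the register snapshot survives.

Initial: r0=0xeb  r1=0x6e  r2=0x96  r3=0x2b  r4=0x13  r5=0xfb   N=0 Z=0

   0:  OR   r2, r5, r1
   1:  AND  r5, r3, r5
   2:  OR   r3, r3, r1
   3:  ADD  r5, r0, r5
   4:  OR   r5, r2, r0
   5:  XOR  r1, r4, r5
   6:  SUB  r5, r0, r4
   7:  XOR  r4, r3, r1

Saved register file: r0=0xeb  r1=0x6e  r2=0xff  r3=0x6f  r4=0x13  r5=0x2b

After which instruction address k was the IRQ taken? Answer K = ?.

after  0: r0=0xeb r1=0x6e r2=0xff r3=0x2b r4=0x13 r5=0xfb  N=1 Z=0
after  1: r0=0xeb r1=0x6e r2=0xff r3=0x2b r4=0x13 r5=0x2b  N=0 Z=0
after  2: r0=0xeb r1=0x6e r2=0xff r3=0x6f r4=0x13 r5=0x2b  N=0 Z=0
-- IRQ taken; context saved, return-PC = 3 --

K = 2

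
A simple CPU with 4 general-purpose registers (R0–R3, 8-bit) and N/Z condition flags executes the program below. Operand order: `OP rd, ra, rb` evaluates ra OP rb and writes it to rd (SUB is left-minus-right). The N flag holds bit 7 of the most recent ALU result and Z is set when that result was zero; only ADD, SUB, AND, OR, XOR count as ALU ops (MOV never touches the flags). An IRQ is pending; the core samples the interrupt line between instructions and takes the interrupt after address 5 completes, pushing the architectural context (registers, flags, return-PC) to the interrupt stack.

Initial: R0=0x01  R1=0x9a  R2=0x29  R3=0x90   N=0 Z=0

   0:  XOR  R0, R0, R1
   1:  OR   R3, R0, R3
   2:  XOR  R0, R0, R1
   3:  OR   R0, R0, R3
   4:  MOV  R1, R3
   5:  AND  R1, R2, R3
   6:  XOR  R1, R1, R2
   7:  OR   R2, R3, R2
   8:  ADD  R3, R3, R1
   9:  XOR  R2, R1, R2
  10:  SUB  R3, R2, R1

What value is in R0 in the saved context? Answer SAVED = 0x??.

SAVED = 0x9b

after  0: R0=0x9b R1=0x9a R2=0x29 R3=0x90  N=1 Z=0
after  1: R0=0x9b R1=0x9a R2=0x29 R3=0x9b  N=1 Z=0
after  2: R0=0x01 R1=0x9a R2=0x29 R3=0x9b  N=0 Z=0
after  3: R0=0x9b R1=0x9a R2=0x29 R3=0x9b  N=1 Z=0
after  4: R0=0x9b R1=0x9b R2=0x29 R3=0x9b  N=1 Z=0
after  5: R0=0x9b R1=0x09 R2=0x29 R3=0x9b  N=0 Z=0
-- IRQ taken; context saved, return-PC = 6 --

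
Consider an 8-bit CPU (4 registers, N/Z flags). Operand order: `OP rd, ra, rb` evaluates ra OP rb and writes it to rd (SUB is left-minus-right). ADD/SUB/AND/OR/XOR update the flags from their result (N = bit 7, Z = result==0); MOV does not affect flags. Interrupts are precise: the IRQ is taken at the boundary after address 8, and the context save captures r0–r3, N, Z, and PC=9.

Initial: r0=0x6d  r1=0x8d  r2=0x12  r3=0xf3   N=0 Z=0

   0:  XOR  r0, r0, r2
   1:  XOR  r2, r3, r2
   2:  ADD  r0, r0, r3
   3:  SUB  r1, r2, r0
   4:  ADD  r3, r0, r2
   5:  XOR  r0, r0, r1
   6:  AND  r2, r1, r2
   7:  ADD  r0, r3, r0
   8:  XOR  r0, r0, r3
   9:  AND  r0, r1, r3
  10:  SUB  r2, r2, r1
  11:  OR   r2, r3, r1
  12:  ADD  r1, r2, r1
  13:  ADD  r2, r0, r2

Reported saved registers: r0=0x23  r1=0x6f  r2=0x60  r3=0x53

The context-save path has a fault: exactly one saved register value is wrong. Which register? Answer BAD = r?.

BAD = r2

after  0: r0=0x7f r1=0x8d r2=0x12 r3=0xf3  N=0 Z=0
after  1: r0=0x7f r1=0x8d r2=0xe1 r3=0xf3  N=1 Z=0
after  2: r0=0x72 r1=0x8d r2=0xe1 r3=0xf3  N=0 Z=0
after  3: r0=0x72 r1=0x6f r2=0xe1 r3=0xf3  N=0 Z=0
after  4: r0=0x72 r1=0x6f r2=0xe1 r3=0x53  N=0 Z=0
after  5: r0=0x1d r1=0x6f r2=0xe1 r3=0x53  N=0 Z=0
after  6: r0=0x1d r1=0x6f r2=0x61 r3=0x53  N=0 Z=0
after  7: r0=0x70 r1=0x6f r2=0x61 r3=0x53  N=0 Z=0
after  8: r0=0x23 r1=0x6f r2=0x61 r3=0x53  N=0 Z=0
-- IRQ taken; context saved, return-PC = 9 --
mismatch: r2: reported 0x60 vs actual 0x61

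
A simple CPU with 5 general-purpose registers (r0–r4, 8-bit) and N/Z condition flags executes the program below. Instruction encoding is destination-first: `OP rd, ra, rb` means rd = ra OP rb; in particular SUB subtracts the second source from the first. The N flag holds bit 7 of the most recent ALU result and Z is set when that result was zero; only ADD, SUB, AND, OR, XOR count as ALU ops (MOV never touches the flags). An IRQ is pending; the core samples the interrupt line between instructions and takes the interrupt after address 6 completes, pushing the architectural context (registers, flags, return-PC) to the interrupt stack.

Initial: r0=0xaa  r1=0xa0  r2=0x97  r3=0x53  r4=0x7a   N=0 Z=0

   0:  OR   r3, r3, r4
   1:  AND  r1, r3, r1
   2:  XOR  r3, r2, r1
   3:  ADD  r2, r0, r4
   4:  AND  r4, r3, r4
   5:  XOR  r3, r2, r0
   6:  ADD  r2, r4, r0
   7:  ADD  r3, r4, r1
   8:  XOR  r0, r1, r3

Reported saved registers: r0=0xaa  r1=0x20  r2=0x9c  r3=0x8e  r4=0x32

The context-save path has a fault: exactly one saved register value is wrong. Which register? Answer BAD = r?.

after  0: r0=0xaa r1=0xa0 r2=0x97 r3=0x7b r4=0x7a  N=0 Z=0
after  1: r0=0xaa r1=0x20 r2=0x97 r3=0x7b r4=0x7a  N=0 Z=0
after  2: r0=0xaa r1=0x20 r2=0x97 r3=0xb7 r4=0x7a  N=1 Z=0
after  3: r0=0xaa r1=0x20 r2=0x24 r3=0xb7 r4=0x7a  N=0 Z=0
after  4: r0=0xaa r1=0x20 r2=0x24 r3=0xb7 r4=0x32  N=0 Z=0
after  5: r0=0xaa r1=0x20 r2=0x24 r3=0x8e r4=0x32  N=1 Z=0
after  6: r0=0xaa r1=0x20 r2=0xdc r3=0x8e r4=0x32  N=1 Z=0
-- IRQ taken; context saved, return-PC = 7 --
mismatch: r2: reported 0x9c vs actual 0xdc

BAD = r2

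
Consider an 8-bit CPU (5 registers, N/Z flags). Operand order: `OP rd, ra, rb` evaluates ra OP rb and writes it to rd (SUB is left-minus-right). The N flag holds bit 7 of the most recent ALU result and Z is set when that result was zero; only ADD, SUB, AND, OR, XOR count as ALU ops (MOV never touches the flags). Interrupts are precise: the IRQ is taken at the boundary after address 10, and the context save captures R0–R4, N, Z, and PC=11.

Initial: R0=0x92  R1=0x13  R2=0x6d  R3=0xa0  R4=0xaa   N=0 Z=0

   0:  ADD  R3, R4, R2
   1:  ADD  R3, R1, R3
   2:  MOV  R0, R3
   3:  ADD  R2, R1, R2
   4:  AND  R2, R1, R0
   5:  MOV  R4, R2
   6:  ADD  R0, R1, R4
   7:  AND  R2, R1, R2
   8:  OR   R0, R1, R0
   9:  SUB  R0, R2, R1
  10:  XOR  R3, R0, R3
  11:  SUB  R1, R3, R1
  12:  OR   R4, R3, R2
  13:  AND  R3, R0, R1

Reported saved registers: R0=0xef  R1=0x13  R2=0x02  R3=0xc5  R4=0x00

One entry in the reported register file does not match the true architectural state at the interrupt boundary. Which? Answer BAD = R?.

after  0: R0=0x92 R1=0x13 R2=0x6d R3=0x17 R4=0xaa  N=0 Z=0
after  1: R0=0x92 R1=0x13 R2=0x6d R3=0x2a R4=0xaa  N=0 Z=0
after  2: R0=0x2a R1=0x13 R2=0x6d R3=0x2a R4=0xaa  N=0 Z=0
after  3: R0=0x2a R1=0x13 R2=0x80 R3=0x2a R4=0xaa  N=1 Z=0
after  4: R0=0x2a R1=0x13 R2=0x02 R3=0x2a R4=0xaa  N=0 Z=0
after  5: R0=0x2a R1=0x13 R2=0x02 R3=0x2a R4=0x02  N=0 Z=0
after  6: R0=0x15 R1=0x13 R2=0x02 R3=0x2a R4=0x02  N=0 Z=0
after  7: R0=0x15 R1=0x13 R2=0x02 R3=0x2a R4=0x02  N=0 Z=0
after  8: R0=0x17 R1=0x13 R2=0x02 R3=0x2a R4=0x02  N=0 Z=0
after  9: R0=0xef R1=0x13 R2=0x02 R3=0x2a R4=0x02  N=1 Z=0
after 10: R0=0xef R1=0x13 R2=0x02 R3=0xc5 R4=0x02  N=1 Z=0
-- IRQ taken; context saved, return-PC = 11 --
mismatch: R4: reported 0x00 vs actual 0x02

BAD = R4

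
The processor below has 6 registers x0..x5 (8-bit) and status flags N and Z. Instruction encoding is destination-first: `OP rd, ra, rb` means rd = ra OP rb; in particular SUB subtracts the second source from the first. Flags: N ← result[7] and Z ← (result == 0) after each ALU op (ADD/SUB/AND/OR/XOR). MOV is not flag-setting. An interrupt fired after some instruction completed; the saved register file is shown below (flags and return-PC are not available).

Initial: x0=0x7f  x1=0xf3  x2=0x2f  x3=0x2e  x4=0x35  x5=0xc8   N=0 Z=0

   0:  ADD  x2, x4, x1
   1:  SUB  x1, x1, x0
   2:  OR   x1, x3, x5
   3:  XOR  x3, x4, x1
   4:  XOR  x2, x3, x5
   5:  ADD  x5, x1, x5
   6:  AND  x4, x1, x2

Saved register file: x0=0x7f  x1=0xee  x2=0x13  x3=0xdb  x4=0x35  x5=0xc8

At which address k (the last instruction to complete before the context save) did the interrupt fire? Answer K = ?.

K = 4

after  0: x0=0x7f x1=0xf3 x2=0x28 x3=0x2e x4=0x35 x5=0xc8  N=0 Z=0
after  1: x0=0x7f x1=0x74 x2=0x28 x3=0x2e x4=0x35 x5=0xc8  N=0 Z=0
after  2: x0=0x7f x1=0xee x2=0x28 x3=0x2e x4=0x35 x5=0xc8  N=1 Z=0
after  3: x0=0x7f x1=0xee x2=0x28 x3=0xdb x4=0x35 x5=0xc8  N=1 Z=0
after  4: x0=0x7f x1=0xee x2=0x13 x3=0xdb x4=0x35 x5=0xc8  N=0 Z=0
-- IRQ taken; context saved, return-PC = 5 --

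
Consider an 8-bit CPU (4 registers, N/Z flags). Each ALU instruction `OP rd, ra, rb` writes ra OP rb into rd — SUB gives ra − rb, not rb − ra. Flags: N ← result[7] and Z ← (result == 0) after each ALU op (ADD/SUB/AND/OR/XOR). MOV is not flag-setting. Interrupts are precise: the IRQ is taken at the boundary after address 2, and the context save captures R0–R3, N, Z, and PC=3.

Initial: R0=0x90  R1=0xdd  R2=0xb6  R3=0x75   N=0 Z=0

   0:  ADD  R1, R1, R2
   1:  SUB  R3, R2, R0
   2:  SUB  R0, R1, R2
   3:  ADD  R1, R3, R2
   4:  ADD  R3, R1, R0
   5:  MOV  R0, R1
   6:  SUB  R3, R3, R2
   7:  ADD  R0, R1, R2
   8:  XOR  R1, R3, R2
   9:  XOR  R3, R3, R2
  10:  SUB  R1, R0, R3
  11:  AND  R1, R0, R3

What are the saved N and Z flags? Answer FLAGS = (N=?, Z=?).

FLAGS = (N=1, Z=0)

after  0: R0=0x90 R1=0x93 R2=0xb6 R3=0x75  N=1 Z=0
after  1: R0=0x90 R1=0x93 R2=0xb6 R3=0x26  N=0 Z=0
after  2: R0=0xdd R1=0x93 R2=0xb6 R3=0x26  N=1 Z=0
-- IRQ taken; context saved, return-PC = 3 --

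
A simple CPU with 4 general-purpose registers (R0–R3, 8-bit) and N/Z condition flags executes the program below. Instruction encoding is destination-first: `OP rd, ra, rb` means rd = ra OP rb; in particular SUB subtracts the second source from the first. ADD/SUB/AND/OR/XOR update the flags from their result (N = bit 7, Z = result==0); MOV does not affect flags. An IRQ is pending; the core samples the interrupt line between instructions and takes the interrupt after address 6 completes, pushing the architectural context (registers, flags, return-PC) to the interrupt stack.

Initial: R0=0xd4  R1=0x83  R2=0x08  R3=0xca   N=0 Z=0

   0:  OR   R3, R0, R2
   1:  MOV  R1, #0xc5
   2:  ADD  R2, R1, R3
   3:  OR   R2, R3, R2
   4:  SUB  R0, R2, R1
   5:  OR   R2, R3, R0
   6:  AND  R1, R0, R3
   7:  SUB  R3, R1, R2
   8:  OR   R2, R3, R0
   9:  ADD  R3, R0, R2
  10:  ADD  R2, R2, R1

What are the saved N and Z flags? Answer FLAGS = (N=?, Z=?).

after  0: R0=0xd4 R1=0x83 R2=0x08 R3=0xdc  N=1 Z=0
after  1: R0=0xd4 R1=0xc5 R2=0x08 R3=0xdc  N=1 Z=0
after  2: R0=0xd4 R1=0xc5 R2=0xa1 R3=0xdc  N=1 Z=0
after  3: R0=0xd4 R1=0xc5 R2=0xfd R3=0xdc  N=1 Z=0
after  4: R0=0x38 R1=0xc5 R2=0xfd R3=0xdc  N=0 Z=0
after  5: R0=0x38 R1=0xc5 R2=0xfc R3=0xdc  N=1 Z=0
after  6: R0=0x38 R1=0x18 R2=0xfc R3=0xdc  N=0 Z=0
-- IRQ taken; context saved, return-PC = 7 --

FLAGS = (N=0, Z=0)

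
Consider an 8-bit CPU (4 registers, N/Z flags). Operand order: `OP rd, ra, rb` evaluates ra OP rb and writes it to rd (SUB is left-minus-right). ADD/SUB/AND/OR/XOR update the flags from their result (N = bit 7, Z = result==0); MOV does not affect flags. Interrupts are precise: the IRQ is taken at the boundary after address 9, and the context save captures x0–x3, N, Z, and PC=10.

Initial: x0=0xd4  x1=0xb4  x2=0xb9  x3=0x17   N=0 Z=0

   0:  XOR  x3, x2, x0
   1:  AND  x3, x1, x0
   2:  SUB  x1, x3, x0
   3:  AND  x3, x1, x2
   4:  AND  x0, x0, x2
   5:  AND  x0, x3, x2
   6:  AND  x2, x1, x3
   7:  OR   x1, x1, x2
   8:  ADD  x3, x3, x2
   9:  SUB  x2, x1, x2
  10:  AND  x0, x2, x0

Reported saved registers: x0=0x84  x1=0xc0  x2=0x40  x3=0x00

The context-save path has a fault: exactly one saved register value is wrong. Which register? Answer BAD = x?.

after  0: x0=0xd4 x1=0xb4 x2=0xb9 x3=0x6d  N=0 Z=0
after  1: x0=0xd4 x1=0xb4 x2=0xb9 x3=0x94  N=1 Z=0
after  2: x0=0xd4 x1=0xc0 x2=0xb9 x3=0x94  N=1 Z=0
after  3: x0=0xd4 x1=0xc0 x2=0xb9 x3=0x80  N=1 Z=0
after  4: x0=0x90 x1=0xc0 x2=0xb9 x3=0x80  N=1 Z=0
after  5: x0=0x80 x1=0xc0 x2=0xb9 x3=0x80  N=1 Z=0
after  6: x0=0x80 x1=0xc0 x2=0x80 x3=0x80  N=1 Z=0
after  7: x0=0x80 x1=0xc0 x2=0x80 x3=0x80  N=1 Z=0
after  8: x0=0x80 x1=0xc0 x2=0x80 x3=0x00  N=0 Z=1
after  9: x0=0x80 x1=0xc0 x2=0x40 x3=0x00  N=0 Z=0
-- IRQ taken; context saved, return-PC = 10 --
mismatch: x0: reported 0x84 vs actual 0x80

BAD = x0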